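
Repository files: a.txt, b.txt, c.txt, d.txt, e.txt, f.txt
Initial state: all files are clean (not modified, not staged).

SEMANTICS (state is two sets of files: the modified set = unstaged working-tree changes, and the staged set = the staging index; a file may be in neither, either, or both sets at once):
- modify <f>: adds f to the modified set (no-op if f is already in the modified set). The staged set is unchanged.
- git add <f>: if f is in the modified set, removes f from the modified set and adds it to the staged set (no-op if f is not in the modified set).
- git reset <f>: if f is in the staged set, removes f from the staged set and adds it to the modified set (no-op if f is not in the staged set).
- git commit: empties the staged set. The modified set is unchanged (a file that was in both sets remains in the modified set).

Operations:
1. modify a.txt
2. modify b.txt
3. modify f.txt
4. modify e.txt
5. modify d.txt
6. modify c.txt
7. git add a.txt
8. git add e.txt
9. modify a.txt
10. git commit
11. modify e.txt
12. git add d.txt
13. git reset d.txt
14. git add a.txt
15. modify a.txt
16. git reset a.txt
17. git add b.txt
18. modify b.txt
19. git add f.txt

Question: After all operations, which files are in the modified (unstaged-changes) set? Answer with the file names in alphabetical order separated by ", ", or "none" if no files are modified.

Answer: a.txt, b.txt, c.txt, d.txt, e.txt

Derivation:
After op 1 (modify a.txt): modified={a.txt} staged={none}
After op 2 (modify b.txt): modified={a.txt, b.txt} staged={none}
After op 3 (modify f.txt): modified={a.txt, b.txt, f.txt} staged={none}
After op 4 (modify e.txt): modified={a.txt, b.txt, e.txt, f.txt} staged={none}
After op 5 (modify d.txt): modified={a.txt, b.txt, d.txt, e.txt, f.txt} staged={none}
After op 6 (modify c.txt): modified={a.txt, b.txt, c.txt, d.txt, e.txt, f.txt} staged={none}
After op 7 (git add a.txt): modified={b.txt, c.txt, d.txt, e.txt, f.txt} staged={a.txt}
After op 8 (git add e.txt): modified={b.txt, c.txt, d.txt, f.txt} staged={a.txt, e.txt}
After op 9 (modify a.txt): modified={a.txt, b.txt, c.txt, d.txt, f.txt} staged={a.txt, e.txt}
After op 10 (git commit): modified={a.txt, b.txt, c.txt, d.txt, f.txt} staged={none}
After op 11 (modify e.txt): modified={a.txt, b.txt, c.txt, d.txt, e.txt, f.txt} staged={none}
After op 12 (git add d.txt): modified={a.txt, b.txt, c.txt, e.txt, f.txt} staged={d.txt}
After op 13 (git reset d.txt): modified={a.txt, b.txt, c.txt, d.txt, e.txt, f.txt} staged={none}
After op 14 (git add a.txt): modified={b.txt, c.txt, d.txt, e.txt, f.txt} staged={a.txt}
After op 15 (modify a.txt): modified={a.txt, b.txt, c.txt, d.txt, e.txt, f.txt} staged={a.txt}
After op 16 (git reset a.txt): modified={a.txt, b.txt, c.txt, d.txt, e.txt, f.txt} staged={none}
After op 17 (git add b.txt): modified={a.txt, c.txt, d.txt, e.txt, f.txt} staged={b.txt}
After op 18 (modify b.txt): modified={a.txt, b.txt, c.txt, d.txt, e.txt, f.txt} staged={b.txt}
After op 19 (git add f.txt): modified={a.txt, b.txt, c.txt, d.txt, e.txt} staged={b.txt, f.txt}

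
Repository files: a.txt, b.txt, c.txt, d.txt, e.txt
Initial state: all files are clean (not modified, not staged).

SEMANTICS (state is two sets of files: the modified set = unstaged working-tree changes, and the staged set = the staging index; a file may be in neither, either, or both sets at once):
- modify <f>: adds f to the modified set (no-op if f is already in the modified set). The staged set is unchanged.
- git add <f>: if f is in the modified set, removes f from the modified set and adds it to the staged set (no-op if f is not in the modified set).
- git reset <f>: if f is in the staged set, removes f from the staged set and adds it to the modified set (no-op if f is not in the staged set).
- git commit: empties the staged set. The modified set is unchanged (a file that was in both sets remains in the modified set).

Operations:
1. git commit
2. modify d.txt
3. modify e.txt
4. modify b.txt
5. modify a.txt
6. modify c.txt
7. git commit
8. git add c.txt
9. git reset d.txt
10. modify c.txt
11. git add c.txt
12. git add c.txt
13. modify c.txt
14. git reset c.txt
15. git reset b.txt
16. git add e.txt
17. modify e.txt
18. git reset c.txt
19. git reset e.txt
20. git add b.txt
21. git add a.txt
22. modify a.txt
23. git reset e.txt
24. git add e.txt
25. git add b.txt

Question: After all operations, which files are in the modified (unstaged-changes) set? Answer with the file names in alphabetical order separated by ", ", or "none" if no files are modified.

After op 1 (git commit): modified={none} staged={none}
After op 2 (modify d.txt): modified={d.txt} staged={none}
After op 3 (modify e.txt): modified={d.txt, e.txt} staged={none}
After op 4 (modify b.txt): modified={b.txt, d.txt, e.txt} staged={none}
After op 5 (modify a.txt): modified={a.txt, b.txt, d.txt, e.txt} staged={none}
After op 6 (modify c.txt): modified={a.txt, b.txt, c.txt, d.txt, e.txt} staged={none}
After op 7 (git commit): modified={a.txt, b.txt, c.txt, d.txt, e.txt} staged={none}
After op 8 (git add c.txt): modified={a.txt, b.txt, d.txt, e.txt} staged={c.txt}
After op 9 (git reset d.txt): modified={a.txt, b.txt, d.txt, e.txt} staged={c.txt}
After op 10 (modify c.txt): modified={a.txt, b.txt, c.txt, d.txt, e.txt} staged={c.txt}
After op 11 (git add c.txt): modified={a.txt, b.txt, d.txt, e.txt} staged={c.txt}
After op 12 (git add c.txt): modified={a.txt, b.txt, d.txt, e.txt} staged={c.txt}
After op 13 (modify c.txt): modified={a.txt, b.txt, c.txt, d.txt, e.txt} staged={c.txt}
After op 14 (git reset c.txt): modified={a.txt, b.txt, c.txt, d.txt, e.txt} staged={none}
After op 15 (git reset b.txt): modified={a.txt, b.txt, c.txt, d.txt, e.txt} staged={none}
After op 16 (git add e.txt): modified={a.txt, b.txt, c.txt, d.txt} staged={e.txt}
After op 17 (modify e.txt): modified={a.txt, b.txt, c.txt, d.txt, e.txt} staged={e.txt}
After op 18 (git reset c.txt): modified={a.txt, b.txt, c.txt, d.txt, e.txt} staged={e.txt}
After op 19 (git reset e.txt): modified={a.txt, b.txt, c.txt, d.txt, e.txt} staged={none}
After op 20 (git add b.txt): modified={a.txt, c.txt, d.txt, e.txt} staged={b.txt}
After op 21 (git add a.txt): modified={c.txt, d.txt, e.txt} staged={a.txt, b.txt}
After op 22 (modify a.txt): modified={a.txt, c.txt, d.txt, e.txt} staged={a.txt, b.txt}
After op 23 (git reset e.txt): modified={a.txt, c.txt, d.txt, e.txt} staged={a.txt, b.txt}
After op 24 (git add e.txt): modified={a.txt, c.txt, d.txt} staged={a.txt, b.txt, e.txt}
After op 25 (git add b.txt): modified={a.txt, c.txt, d.txt} staged={a.txt, b.txt, e.txt}

Answer: a.txt, c.txt, d.txt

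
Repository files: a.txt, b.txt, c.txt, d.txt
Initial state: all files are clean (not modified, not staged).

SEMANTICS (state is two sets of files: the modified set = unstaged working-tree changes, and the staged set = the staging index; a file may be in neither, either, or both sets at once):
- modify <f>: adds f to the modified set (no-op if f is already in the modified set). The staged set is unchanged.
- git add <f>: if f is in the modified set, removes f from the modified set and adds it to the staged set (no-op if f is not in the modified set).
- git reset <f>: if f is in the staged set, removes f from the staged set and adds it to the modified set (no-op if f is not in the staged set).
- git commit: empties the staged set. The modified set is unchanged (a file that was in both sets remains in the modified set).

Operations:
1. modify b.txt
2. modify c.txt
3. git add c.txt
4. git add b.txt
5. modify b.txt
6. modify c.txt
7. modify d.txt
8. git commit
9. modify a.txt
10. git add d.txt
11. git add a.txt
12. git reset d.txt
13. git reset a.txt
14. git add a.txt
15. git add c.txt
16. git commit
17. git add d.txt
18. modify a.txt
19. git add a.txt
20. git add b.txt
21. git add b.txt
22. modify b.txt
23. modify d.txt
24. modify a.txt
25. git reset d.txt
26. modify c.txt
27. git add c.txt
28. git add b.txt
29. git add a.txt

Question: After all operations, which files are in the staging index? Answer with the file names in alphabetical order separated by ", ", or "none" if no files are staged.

Answer: a.txt, b.txt, c.txt

Derivation:
After op 1 (modify b.txt): modified={b.txt} staged={none}
After op 2 (modify c.txt): modified={b.txt, c.txt} staged={none}
After op 3 (git add c.txt): modified={b.txt} staged={c.txt}
After op 4 (git add b.txt): modified={none} staged={b.txt, c.txt}
After op 5 (modify b.txt): modified={b.txt} staged={b.txt, c.txt}
After op 6 (modify c.txt): modified={b.txt, c.txt} staged={b.txt, c.txt}
After op 7 (modify d.txt): modified={b.txt, c.txt, d.txt} staged={b.txt, c.txt}
After op 8 (git commit): modified={b.txt, c.txt, d.txt} staged={none}
After op 9 (modify a.txt): modified={a.txt, b.txt, c.txt, d.txt} staged={none}
After op 10 (git add d.txt): modified={a.txt, b.txt, c.txt} staged={d.txt}
After op 11 (git add a.txt): modified={b.txt, c.txt} staged={a.txt, d.txt}
After op 12 (git reset d.txt): modified={b.txt, c.txt, d.txt} staged={a.txt}
After op 13 (git reset a.txt): modified={a.txt, b.txt, c.txt, d.txt} staged={none}
After op 14 (git add a.txt): modified={b.txt, c.txt, d.txt} staged={a.txt}
After op 15 (git add c.txt): modified={b.txt, d.txt} staged={a.txt, c.txt}
After op 16 (git commit): modified={b.txt, d.txt} staged={none}
After op 17 (git add d.txt): modified={b.txt} staged={d.txt}
After op 18 (modify a.txt): modified={a.txt, b.txt} staged={d.txt}
After op 19 (git add a.txt): modified={b.txt} staged={a.txt, d.txt}
After op 20 (git add b.txt): modified={none} staged={a.txt, b.txt, d.txt}
After op 21 (git add b.txt): modified={none} staged={a.txt, b.txt, d.txt}
After op 22 (modify b.txt): modified={b.txt} staged={a.txt, b.txt, d.txt}
After op 23 (modify d.txt): modified={b.txt, d.txt} staged={a.txt, b.txt, d.txt}
After op 24 (modify a.txt): modified={a.txt, b.txt, d.txt} staged={a.txt, b.txt, d.txt}
After op 25 (git reset d.txt): modified={a.txt, b.txt, d.txt} staged={a.txt, b.txt}
After op 26 (modify c.txt): modified={a.txt, b.txt, c.txt, d.txt} staged={a.txt, b.txt}
After op 27 (git add c.txt): modified={a.txt, b.txt, d.txt} staged={a.txt, b.txt, c.txt}
After op 28 (git add b.txt): modified={a.txt, d.txt} staged={a.txt, b.txt, c.txt}
After op 29 (git add a.txt): modified={d.txt} staged={a.txt, b.txt, c.txt}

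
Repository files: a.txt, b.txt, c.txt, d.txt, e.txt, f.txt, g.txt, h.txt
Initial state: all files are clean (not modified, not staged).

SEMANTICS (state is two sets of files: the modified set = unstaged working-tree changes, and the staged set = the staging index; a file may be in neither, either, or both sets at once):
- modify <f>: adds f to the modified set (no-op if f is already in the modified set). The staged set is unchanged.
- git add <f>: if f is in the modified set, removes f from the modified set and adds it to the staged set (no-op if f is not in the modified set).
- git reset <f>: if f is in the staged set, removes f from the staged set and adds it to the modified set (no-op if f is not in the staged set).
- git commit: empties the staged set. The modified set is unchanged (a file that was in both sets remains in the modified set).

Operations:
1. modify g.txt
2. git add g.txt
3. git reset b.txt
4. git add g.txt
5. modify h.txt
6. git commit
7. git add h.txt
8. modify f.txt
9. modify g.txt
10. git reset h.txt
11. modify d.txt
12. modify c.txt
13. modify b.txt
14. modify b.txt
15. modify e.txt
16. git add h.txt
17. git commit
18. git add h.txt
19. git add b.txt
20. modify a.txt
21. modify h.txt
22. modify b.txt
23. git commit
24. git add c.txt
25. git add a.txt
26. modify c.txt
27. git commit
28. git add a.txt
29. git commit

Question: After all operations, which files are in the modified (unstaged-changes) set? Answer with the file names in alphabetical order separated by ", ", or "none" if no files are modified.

Answer: b.txt, c.txt, d.txt, e.txt, f.txt, g.txt, h.txt

Derivation:
After op 1 (modify g.txt): modified={g.txt} staged={none}
After op 2 (git add g.txt): modified={none} staged={g.txt}
After op 3 (git reset b.txt): modified={none} staged={g.txt}
After op 4 (git add g.txt): modified={none} staged={g.txt}
After op 5 (modify h.txt): modified={h.txt} staged={g.txt}
After op 6 (git commit): modified={h.txt} staged={none}
After op 7 (git add h.txt): modified={none} staged={h.txt}
After op 8 (modify f.txt): modified={f.txt} staged={h.txt}
After op 9 (modify g.txt): modified={f.txt, g.txt} staged={h.txt}
After op 10 (git reset h.txt): modified={f.txt, g.txt, h.txt} staged={none}
After op 11 (modify d.txt): modified={d.txt, f.txt, g.txt, h.txt} staged={none}
After op 12 (modify c.txt): modified={c.txt, d.txt, f.txt, g.txt, h.txt} staged={none}
After op 13 (modify b.txt): modified={b.txt, c.txt, d.txt, f.txt, g.txt, h.txt} staged={none}
After op 14 (modify b.txt): modified={b.txt, c.txt, d.txt, f.txt, g.txt, h.txt} staged={none}
After op 15 (modify e.txt): modified={b.txt, c.txt, d.txt, e.txt, f.txt, g.txt, h.txt} staged={none}
After op 16 (git add h.txt): modified={b.txt, c.txt, d.txt, e.txt, f.txt, g.txt} staged={h.txt}
After op 17 (git commit): modified={b.txt, c.txt, d.txt, e.txt, f.txt, g.txt} staged={none}
After op 18 (git add h.txt): modified={b.txt, c.txt, d.txt, e.txt, f.txt, g.txt} staged={none}
After op 19 (git add b.txt): modified={c.txt, d.txt, e.txt, f.txt, g.txt} staged={b.txt}
After op 20 (modify a.txt): modified={a.txt, c.txt, d.txt, e.txt, f.txt, g.txt} staged={b.txt}
After op 21 (modify h.txt): modified={a.txt, c.txt, d.txt, e.txt, f.txt, g.txt, h.txt} staged={b.txt}
After op 22 (modify b.txt): modified={a.txt, b.txt, c.txt, d.txt, e.txt, f.txt, g.txt, h.txt} staged={b.txt}
After op 23 (git commit): modified={a.txt, b.txt, c.txt, d.txt, e.txt, f.txt, g.txt, h.txt} staged={none}
After op 24 (git add c.txt): modified={a.txt, b.txt, d.txt, e.txt, f.txt, g.txt, h.txt} staged={c.txt}
After op 25 (git add a.txt): modified={b.txt, d.txt, e.txt, f.txt, g.txt, h.txt} staged={a.txt, c.txt}
After op 26 (modify c.txt): modified={b.txt, c.txt, d.txt, e.txt, f.txt, g.txt, h.txt} staged={a.txt, c.txt}
After op 27 (git commit): modified={b.txt, c.txt, d.txt, e.txt, f.txt, g.txt, h.txt} staged={none}
After op 28 (git add a.txt): modified={b.txt, c.txt, d.txt, e.txt, f.txt, g.txt, h.txt} staged={none}
After op 29 (git commit): modified={b.txt, c.txt, d.txt, e.txt, f.txt, g.txt, h.txt} staged={none}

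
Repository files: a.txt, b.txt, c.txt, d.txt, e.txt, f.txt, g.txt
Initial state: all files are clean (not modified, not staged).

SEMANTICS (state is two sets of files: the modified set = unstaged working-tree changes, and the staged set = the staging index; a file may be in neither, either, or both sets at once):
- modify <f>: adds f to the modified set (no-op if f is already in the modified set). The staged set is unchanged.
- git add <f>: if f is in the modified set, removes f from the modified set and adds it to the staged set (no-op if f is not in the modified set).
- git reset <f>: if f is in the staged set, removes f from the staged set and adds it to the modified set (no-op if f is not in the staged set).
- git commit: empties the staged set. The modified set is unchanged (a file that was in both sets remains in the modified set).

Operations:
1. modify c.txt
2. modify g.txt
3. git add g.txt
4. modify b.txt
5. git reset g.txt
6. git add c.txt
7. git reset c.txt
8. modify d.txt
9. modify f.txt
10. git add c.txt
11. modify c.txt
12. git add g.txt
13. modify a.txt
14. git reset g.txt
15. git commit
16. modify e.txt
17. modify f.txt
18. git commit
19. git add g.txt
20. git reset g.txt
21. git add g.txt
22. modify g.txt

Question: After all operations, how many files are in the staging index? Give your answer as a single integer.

After op 1 (modify c.txt): modified={c.txt} staged={none}
After op 2 (modify g.txt): modified={c.txt, g.txt} staged={none}
After op 3 (git add g.txt): modified={c.txt} staged={g.txt}
After op 4 (modify b.txt): modified={b.txt, c.txt} staged={g.txt}
After op 5 (git reset g.txt): modified={b.txt, c.txt, g.txt} staged={none}
After op 6 (git add c.txt): modified={b.txt, g.txt} staged={c.txt}
After op 7 (git reset c.txt): modified={b.txt, c.txt, g.txt} staged={none}
After op 8 (modify d.txt): modified={b.txt, c.txt, d.txt, g.txt} staged={none}
After op 9 (modify f.txt): modified={b.txt, c.txt, d.txt, f.txt, g.txt} staged={none}
After op 10 (git add c.txt): modified={b.txt, d.txt, f.txt, g.txt} staged={c.txt}
After op 11 (modify c.txt): modified={b.txt, c.txt, d.txt, f.txt, g.txt} staged={c.txt}
After op 12 (git add g.txt): modified={b.txt, c.txt, d.txt, f.txt} staged={c.txt, g.txt}
After op 13 (modify a.txt): modified={a.txt, b.txt, c.txt, d.txt, f.txt} staged={c.txt, g.txt}
After op 14 (git reset g.txt): modified={a.txt, b.txt, c.txt, d.txt, f.txt, g.txt} staged={c.txt}
After op 15 (git commit): modified={a.txt, b.txt, c.txt, d.txt, f.txt, g.txt} staged={none}
After op 16 (modify e.txt): modified={a.txt, b.txt, c.txt, d.txt, e.txt, f.txt, g.txt} staged={none}
After op 17 (modify f.txt): modified={a.txt, b.txt, c.txt, d.txt, e.txt, f.txt, g.txt} staged={none}
After op 18 (git commit): modified={a.txt, b.txt, c.txt, d.txt, e.txt, f.txt, g.txt} staged={none}
After op 19 (git add g.txt): modified={a.txt, b.txt, c.txt, d.txt, e.txt, f.txt} staged={g.txt}
After op 20 (git reset g.txt): modified={a.txt, b.txt, c.txt, d.txt, e.txt, f.txt, g.txt} staged={none}
After op 21 (git add g.txt): modified={a.txt, b.txt, c.txt, d.txt, e.txt, f.txt} staged={g.txt}
After op 22 (modify g.txt): modified={a.txt, b.txt, c.txt, d.txt, e.txt, f.txt, g.txt} staged={g.txt}
Final staged set: {g.txt} -> count=1

Answer: 1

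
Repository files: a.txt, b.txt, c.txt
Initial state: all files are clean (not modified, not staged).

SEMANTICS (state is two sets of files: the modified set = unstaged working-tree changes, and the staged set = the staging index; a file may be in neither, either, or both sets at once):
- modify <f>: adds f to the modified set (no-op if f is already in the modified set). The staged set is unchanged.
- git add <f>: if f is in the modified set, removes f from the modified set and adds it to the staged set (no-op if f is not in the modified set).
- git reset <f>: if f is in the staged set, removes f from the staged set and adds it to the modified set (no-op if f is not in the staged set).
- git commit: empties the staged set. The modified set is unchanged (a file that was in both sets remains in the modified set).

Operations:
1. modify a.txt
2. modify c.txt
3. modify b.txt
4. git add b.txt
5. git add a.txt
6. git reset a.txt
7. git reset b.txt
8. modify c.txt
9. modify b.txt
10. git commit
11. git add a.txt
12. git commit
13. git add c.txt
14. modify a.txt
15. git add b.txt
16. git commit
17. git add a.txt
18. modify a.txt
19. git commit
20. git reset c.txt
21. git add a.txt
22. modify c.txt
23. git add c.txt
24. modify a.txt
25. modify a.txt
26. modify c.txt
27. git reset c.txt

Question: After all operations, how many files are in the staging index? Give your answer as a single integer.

After op 1 (modify a.txt): modified={a.txt} staged={none}
After op 2 (modify c.txt): modified={a.txt, c.txt} staged={none}
After op 3 (modify b.txt): modified={a.txt, b.txt, c.txt} staged={none}
After op 4 (git add b.txt): modified={a.txt, c.txt} staged={b.txt}
After op 5 (git add a.txt): modified={c.txt} staged={a.txt, b.txt}
After op 6 (git reset a.txt): modified={a.txt, c.txt} staged={b.txt}
After op 7 (git reset b.txt): modified={a.txt, b.txt, c.txt} staged={none}
After op 8 (modify c.txt): modified={a.txt, b.txt, c.txt} staged={none}
After op 9 (modify b.txt): modified={a.txt, b.txt, c.txt} staged={none}
After op 10 (git commit): modified={a.txt, b.txt, c.txt} staged={none}
After op 11 (git add a.txt): modified={b.txt, c.txt} staged={a.txt}
After op 12 (git commit): modified={b.txt, c.txt} staged={none}
After op 13 (git add c.txt): modified={b.txt} staged={c.txt}
After op 14 (modify a.txt): modified={a.txt, b.txt} staged={c.txt}
After op 15 (git add b.txt): modified={a.txt} staged={b.txt, c.txt}
After op 16 (git commit): modified={a.txt} staged={none}
After op 17 (git add a.txt): modified={none} staged={a.txt}
After op 18 (modify a.txt): modified={a.txt} staged={a.txt}
After op 19 (git commit): modified={a.txt} staged={none}
After op 20 (git reset c.txt): modified={a.txt} staged={none}
After op 21 (git add a.txt): modified={none} staged={a.txt}
After op 22 (modify c.txt): modified={c.txt} staged={a.txt}
After op 23 (git add c.txt): modified={none} staged={a.txt, c.txt}
After op 24 (modify a.txt): modified={a.txt} staged={a.txt, c.txt}
After op 25 (modify a.txt): modified={a.txt} staged={a.txt, c.txt}
After op 26 (modify c.txt): modified={a.txt, c.txt} staged={a.txt, c.txt}
After op 27 (git reset c.txt): modified={a.txt, c.txt} staged={a.txt}
Final staged set: {a.txt} -> count=1

Answer: 1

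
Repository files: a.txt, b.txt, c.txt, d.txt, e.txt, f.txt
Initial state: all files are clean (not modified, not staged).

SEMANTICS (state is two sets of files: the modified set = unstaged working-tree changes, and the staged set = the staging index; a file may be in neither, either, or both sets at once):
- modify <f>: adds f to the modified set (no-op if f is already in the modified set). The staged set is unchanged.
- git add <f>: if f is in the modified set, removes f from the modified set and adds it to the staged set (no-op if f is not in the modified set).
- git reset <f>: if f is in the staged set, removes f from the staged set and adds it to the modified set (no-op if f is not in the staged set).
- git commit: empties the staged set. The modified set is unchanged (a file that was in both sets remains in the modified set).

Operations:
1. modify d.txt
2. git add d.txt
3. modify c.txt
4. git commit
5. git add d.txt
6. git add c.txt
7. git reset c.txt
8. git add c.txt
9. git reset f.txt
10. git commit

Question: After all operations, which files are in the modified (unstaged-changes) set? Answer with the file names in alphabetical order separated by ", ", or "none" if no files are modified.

After op 1 (modify d.txt): modified={d.txt} staged={none}
After op 2 (git add d.txt): modified={none} staged={d.txt}
After op 3 (modify c.txt): modified={c.txt} staged={d.txt}
After op 4 (git commit): modified={c.txt} staged={none}
After op 5 (git add d.txt): modified={c.txt} staged={none}
After op 6 (git add c.txt): modified={none} staged={c.txt}
After op 7 (git reset c.txt): modified={c.txt} staged={none}
After op 8 (git add c.txt): modified={none} staged={c.txt}
After op 9 (git reset f.txt): modified={none} staged={c.txt}
After op 10 (git commit): modified={none} staged={none}

Answer: none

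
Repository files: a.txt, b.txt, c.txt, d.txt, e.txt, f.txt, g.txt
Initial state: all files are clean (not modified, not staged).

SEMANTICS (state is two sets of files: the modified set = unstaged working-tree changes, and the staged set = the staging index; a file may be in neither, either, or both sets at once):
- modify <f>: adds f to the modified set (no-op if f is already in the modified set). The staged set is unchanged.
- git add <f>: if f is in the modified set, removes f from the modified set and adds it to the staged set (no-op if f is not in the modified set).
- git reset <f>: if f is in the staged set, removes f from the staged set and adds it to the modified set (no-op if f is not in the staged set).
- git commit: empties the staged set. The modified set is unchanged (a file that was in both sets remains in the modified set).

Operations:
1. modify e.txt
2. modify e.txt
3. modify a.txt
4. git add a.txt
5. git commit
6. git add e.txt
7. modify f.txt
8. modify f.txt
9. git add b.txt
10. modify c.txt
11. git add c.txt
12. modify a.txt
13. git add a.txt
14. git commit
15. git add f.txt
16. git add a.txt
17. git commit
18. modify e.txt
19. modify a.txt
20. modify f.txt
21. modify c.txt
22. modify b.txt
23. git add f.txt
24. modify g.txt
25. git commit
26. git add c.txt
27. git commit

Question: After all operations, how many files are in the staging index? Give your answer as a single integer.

Answer: 0

Derivation:
After op 1 (modify e.txt): modified={e.txt} staged={none}
After op 2 (modify e.txt): modified={e.txt} staged={none}
After op 3 (modify a.txt): modified={a.txt, e.txt} staged={none}
After op 4 (git add a.txt): modified={e.txt} staged={a.txt}
After op 5 (git commit): modified={e.txt} staged={none}
After op 6 (git add e.txt): modified={none} staged={e.txt}
After op 7 (modify f.txt): modified={f.txt} staged={e.txt}
After op 8 (modify f.txt): modified={f.txt} staged={e.txt}
After op 9 (git add b.txt): modified={f.txt} staged={e.txt}
After op 10 (modify c.txt): modified={c.txt, f.txt} staged={e.txt}
After op 11 (git add c.txt): modified={f.txt} staged={c.txt, e.txt}
After op 12 (modify a.txt): modified={a.txt, f.txt} staged={c.txt, e.txt}
After op 13 (git add a.txt): modified={f.txt} staged={a.txt, c.txt, e.txt}
After op 14 (git commit): modified={f.txt} staged={none}
After op 15 (git add f.txt): modified={none} staged={f.txt}
After op 16 (git add a.txt): modified={none} staged={f.txt}
After op 17 (git commit): modified={none} staged={none}
After op 18 (modify e.txt): modified={e.txt} staged={none}
After op 19 (modify a.txt): modified={a.txt, e.txt} staged={none}
After op 20 (modify f.txt): modified={a.txt, e.txt, f.txt} staged={none}
After op 21 (modify c.txt): modified={a.txt, c.txt, e.txt, f.txt} staged={none}
After op 22 (modify b.txt): modified={a.txt, b.txt, c.txt, e.txt, f.txt} staged={none}
After op 23 (git add f.txt): modified={a.txt, b.txt, c.txt, e.txt} staged={f.txt}
After op 24 (modify g.txt): modified={a.txt, b.txt, c.txt, e.txt, g.txt} staged={f.txt}
After op 25 (git commit): modified={a.txt, b.txt, c.txt, e.txt, g.txt} staged={none}
After op 26 (git add c.txt): modified={a.txt, b.txt, e.txt, g.txt} staged={c.txt}
After op 27 (git commit): modified={a.txt, b.txt, e.txt, g.txt} staged={none}
Final staged set: {none} -> count=0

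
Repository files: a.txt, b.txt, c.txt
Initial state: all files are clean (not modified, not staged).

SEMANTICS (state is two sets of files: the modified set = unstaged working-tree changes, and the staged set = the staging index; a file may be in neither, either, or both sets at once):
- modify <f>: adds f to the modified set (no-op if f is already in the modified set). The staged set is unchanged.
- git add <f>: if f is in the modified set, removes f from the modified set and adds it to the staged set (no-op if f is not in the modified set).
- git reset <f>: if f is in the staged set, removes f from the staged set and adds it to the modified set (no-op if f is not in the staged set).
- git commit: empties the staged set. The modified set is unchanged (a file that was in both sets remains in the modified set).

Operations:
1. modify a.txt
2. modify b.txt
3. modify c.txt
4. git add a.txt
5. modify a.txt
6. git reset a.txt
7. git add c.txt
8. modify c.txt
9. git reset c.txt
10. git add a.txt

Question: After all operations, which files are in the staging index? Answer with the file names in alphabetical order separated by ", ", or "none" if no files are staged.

After op 1 (modify a.txt): modified={a.txt} staged={none}
After op 2 (modify b.txt): modified={a.txt, b.txt} staged={none}
After op 3 (modify c.txt): modified={a.txt, b.txt, c.txt} staged={none}
After op 4 (git add a.txt): modified={b.txt, c.txt} staged={a.txt}
After op 5 (modify a.txt): modified={a.txt, b.txt, c.txt} staged={a.txt}
After op 6 (git reset a.txt): modified={a.txt, b.txt, c.txt} staged={none}
After op 7 (git add c.txt): modified={a.txt, b.txt} staged={c.txt}
After op 8 (modify c.txt): modified={a.txt, b.txt, c.txt} staged={c.txt}
After op 9 (git reset c.txt): modified={a.txt, b.txt, c.txt} staged={none}
After op 10 (git add a.txt): modified={b.txt, c.txt} staged={a.txt}

Answer: a.txt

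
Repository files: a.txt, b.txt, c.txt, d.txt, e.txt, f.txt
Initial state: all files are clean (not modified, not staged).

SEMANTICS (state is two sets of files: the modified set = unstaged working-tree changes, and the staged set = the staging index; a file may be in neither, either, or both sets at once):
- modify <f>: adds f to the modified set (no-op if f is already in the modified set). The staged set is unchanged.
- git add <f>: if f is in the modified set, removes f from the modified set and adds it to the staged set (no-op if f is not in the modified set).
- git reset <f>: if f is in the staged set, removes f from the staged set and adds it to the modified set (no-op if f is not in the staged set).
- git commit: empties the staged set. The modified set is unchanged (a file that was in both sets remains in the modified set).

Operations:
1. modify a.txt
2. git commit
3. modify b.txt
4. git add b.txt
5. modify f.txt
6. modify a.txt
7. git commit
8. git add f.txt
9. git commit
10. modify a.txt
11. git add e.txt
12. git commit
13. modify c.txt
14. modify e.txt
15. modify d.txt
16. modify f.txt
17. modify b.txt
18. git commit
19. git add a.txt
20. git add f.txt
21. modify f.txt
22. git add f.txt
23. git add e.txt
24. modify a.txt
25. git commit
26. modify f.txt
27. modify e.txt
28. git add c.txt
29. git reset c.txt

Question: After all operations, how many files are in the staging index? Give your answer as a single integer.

After op 1 (modify a.txt): modified={a.txt} staged={none}
After op 2 (git commit): modified={a.txt} staged={none}
After op 3 (modify b.txt): modified={a.txt, b.txt} staged={none}
After op 4 (git add b.txt): modified={a.txt} staged={b.txt}
After op 5 (modify f.txt): modified={a.txt, f.txt} staged={b.txt}
After op 6 (modify a.txt): modified={a.txt, f.txt} staged={b.txt}
After op 7 (git commit): modified={a.txt, f.txt} staged={none}
After op 8 (git add f.txt): modified={a.txt} staged={f.txt}
After op 9 (git commit): modified={a.txt} staged={none}
After op 10 (modify a.txt): modified={a.txt} staged={none}
After op 11 (git add e.txt): modified={a.txt} staged={none}
After op 12 (git commit): modified={a.txt} staged={none}
After op 13 (modify c.txt): modified={a.txt, c.txt} staged={none}
After op 14 (modify e.txt): modified={a.txt, c.txt, e.txt} staged={none}
After op 15 (modify d.txt): modified={a.txt, c.txt, d.txt, e.txt} staged={none}
After op 16 (modify f.txt): modified={a.txt, c.txt, d.txt, e.txt, f.txt} staged={none}
After op 17 (modify b.txt): modified={a.txt, b.txt, c.txt, d.txt, e.txt, f.txt} staged={none}
After op 18 (git commit): modified={a.txt, b.txt, c.txt, d.txt, e.txt, f.txt} staged={none}
After op 19 (git add a.txt): modified={b.txt, c.txt, d.txt, e.txt, f.txt} staged={a.txt}
After op 20 (git add f.txt): modified={b.txt, c.txt, d.txt, e.txt} staged={a.txt, f.txt}
After op 21 (modify f.txt): modified={b.txt, c.txt, d.txt, e.txt, f.txt} staged={a.txt, f.txt}
After op 22 (git add f.txt): modified={b.txt, c.txt, d.txt, e.txt} staged={a.txt, f.txt}
After op 23 (git add e.txt): modified={b.txt, c.txt, d.txt} staged={a.txt, e.txt, f.txt}
After op 24 (modify a.txt): modified={a.txt, b.txt, c.txt, d.txt} staged={a.txt, e.txt, f.txt}
After op 25 (git commit): modified={a.txt, b.txt, c.txt, d.txt} staged={none}
After op 26 (modify f.txt): modified={a.txt, b.txt, c.txt, d.txt, f.txt} staged={none}
After op 27 (modify e.txt): modified={a.txt, b.txt, c.txt, d.txt, e.txt, f.txt} staged={none}
After op 28 (git add c.txt): modified={a.txt, b.txt, d.txt, e.txt, f.txt} staged={c.txt}
After op 29 (git reset c.txt): modified={a.txt, b.txt, c.txt, d.txt, e.txt, f.txt} staged={none}
Final staged set: {none} -> count=0

Answer: 0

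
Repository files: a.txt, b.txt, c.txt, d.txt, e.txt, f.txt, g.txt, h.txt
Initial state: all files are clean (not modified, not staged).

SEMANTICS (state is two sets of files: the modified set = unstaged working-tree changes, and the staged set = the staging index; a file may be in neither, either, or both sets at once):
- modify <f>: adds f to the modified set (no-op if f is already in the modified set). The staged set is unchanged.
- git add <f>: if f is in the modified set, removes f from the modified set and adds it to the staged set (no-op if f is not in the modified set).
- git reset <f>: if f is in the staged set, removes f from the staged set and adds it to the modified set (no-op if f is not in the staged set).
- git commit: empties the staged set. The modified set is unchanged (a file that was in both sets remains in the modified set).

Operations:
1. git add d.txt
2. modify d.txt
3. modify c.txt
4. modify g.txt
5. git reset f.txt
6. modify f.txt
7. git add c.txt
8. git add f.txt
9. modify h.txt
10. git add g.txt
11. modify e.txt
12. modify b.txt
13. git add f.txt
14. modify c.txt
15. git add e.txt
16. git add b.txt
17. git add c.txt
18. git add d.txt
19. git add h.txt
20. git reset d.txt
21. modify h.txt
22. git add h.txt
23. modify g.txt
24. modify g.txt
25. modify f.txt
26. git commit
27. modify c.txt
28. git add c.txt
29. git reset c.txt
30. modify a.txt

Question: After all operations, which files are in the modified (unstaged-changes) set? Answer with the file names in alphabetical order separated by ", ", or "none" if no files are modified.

Answer: a.txt, c.txt, d.txt, f.txt, g.txt

Derivation:
After op 1 (git add d.txt): modified={none} staged={none}
After op 2 (modify d.txt): modified={d.txt} staged={none}
After op 3 (modify c.txt): modified={c.txt, d.txt} staged={none}
After op 4 (modify g.txt): modified={c.txt, d.txt, g.txt} staged={none}
After op 5 (git reset f.txt): modified={c.txt, d.txt, g.txt} staged={none}
After op 6 (modify f.txt): modified={c.txt, d.txt, f.txt, g.txt} staged={none}
After op 7 (git add c.txt): modified={d.txt, f.txt, g.txt} staged={c.txt}
After op 8 (git add f.txt): modified={d.txt, g.txt} staged={c.txt, f.txt}
After op 9 (modify h.txt): modified={d.txt, g.txt, h.txt} staged={c.txt, f.txt}
After op 10 (git add g.txt): modified={d.txt, h.txt} staged={c.txt, f.txt, g.txt}
After op 11 (modify e.txt): modified={d.txt, e.txt, h.txt} staged={c.txt, f.txt, g.txt}
After op 12 (modify b.txt): modified={b.txt, d.txt, e.txt, h.txt} staged={c.txt, f.txt, g.txt}
After op 13 (git add f.txt): modified={b.txt, d.txt, e.txt, h.txt} staged={c.txt, f.txt, g.txt}
After op 14 (modify c.txt): modified={b.txt, c.txt, d.txt, e.txt, h.txt} staged={c.txt, f.txt, g.txt}
After op 15 (git add e.txt): modified={b.txt, c.txt, d.txt, h.txt} staged={c.txt, e.txt, f.txt, g.txt}
After op 16 (git add b.txt): modified={c.txt, d.txt, h.txt} staged={b.txt, c.txt, e.txt, f.txt, g.txt}
After op 17 (git add c.txt): modified={d.txt, h.txt} staged={b.txt, c.txt, e.txt, f.txt, g.txt}
After op 18 (git add d.txt): modified={h.txt} staged={b.txt, c.txt, d.txt, e.txt, f.txt, g.txt}
After op 19 (git add h.txt): modified={none} staged={b.txt, c.txt, d.txt, e.txt, f.txt, g.txt, h.txt}
After op 20 (git reset d.txt): modified={d.txt} staged={b.txt, c.txt, e.txt, f.txt, g.txt, h.txt}
After op 21 (modify h.txt): modified={d.txt, h.txt} staged={b.txt, c.txt, e.txt, f.txt, g.txt, h.txt}
After op 22 (git add h.txt): modified={d.txt} staged={b.txt, c.txt, e.txt, f.txt, g.txt, h.txt}
After op 23 (modify g.txt): modified={d.txt, g.txt} staged={b.txt, c.txt, e.txt, f.txt, g.txt, h.txt}
After op 24 (modify g.txt): modified={d.txt, g.txt} staged={b.txt, c.txt, e.txt, f.txt, g.txt, h.txt}
After op 25 (modify f.txt): modified={d.txt, f.txt, g.txt} staged={b.txt, c.txt, e.txt, f.txt, g.txt, h.txt}
After op 26 (git commit): modified={d.txt, f.txt, g.txt} staged={none}
After op 27 (modify c.txt): modified={c.txt, d.txt, f.txt, g.txt} staged={none}
After op 28 (git add c.txt): modified={d.txt, f.txt, g.txt} staged={c.txt}
After op 29 (git reset c.txt): modified={c.txt, d.txt, f.txt, g.txt} staged={none}
After op 30 (modify a.txt): modified={a.txt, c.txt, d.txt, f.txt, g.txt} staged={none}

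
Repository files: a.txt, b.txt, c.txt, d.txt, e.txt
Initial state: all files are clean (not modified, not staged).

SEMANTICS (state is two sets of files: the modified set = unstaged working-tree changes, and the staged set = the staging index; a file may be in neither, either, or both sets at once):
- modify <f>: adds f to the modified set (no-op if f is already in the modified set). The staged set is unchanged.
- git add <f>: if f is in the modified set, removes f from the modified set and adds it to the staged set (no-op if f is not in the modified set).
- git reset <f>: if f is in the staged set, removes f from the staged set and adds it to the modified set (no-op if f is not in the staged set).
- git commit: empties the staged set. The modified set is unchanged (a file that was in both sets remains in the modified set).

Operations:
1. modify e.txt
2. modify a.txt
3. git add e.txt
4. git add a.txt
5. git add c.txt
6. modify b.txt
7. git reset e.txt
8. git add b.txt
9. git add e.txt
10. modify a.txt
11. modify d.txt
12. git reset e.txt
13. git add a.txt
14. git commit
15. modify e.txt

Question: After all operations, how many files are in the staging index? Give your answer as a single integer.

Answer: 0

Derivation:
After op 1 (modify e.txt): modified={e.txt} staged={none}
After op 2 (modify a.txt): modified={a.txt, e.txt} staged={none}
After op 3 (git add e.txt): modified={a.txt} staged={e.txt}
After op 4 (git add a.txt): modified={none} staged={a.txt, e.txt}
After op 5 (git add c.txt): modified={none} staged={a.txt, e.txt}
After op 6 (modify b.txt): modified={b.txt} staged={a.txt, e.txt}
After op 7 (git reset e.txt): modified={b.txt, e.txt} staged={a.txt}
After op 8 (git add b.txt): modified={e.txt} staged={a.txt, b.txt}
After op 9 (git add e.txt): modified={none} staged={a.txt, b.txt, e.txt}
After op 10 (modify a.txt): modified={a.txt} staged={a.txt, b.txt, e.txt}
After op 11 (modify d.txt): modified={a.txt, d.txt} staged={a.txt, b.txt, e.txt}
After op 12 (git reset e.txt): modified={a.txt, d.txt, e.txt} staged={a.txt, b.txt}
After op 13 (git add a.txt): modified={d.txt, e.txt} staged={a.txt, b.txt}
After op 14 (git commit): modified={d.txt, e.txt} staged={none}
After op 15 (modify e.txt): modified={d.txt, e.txt} staged={none}
Final staged set: {none} -> count=0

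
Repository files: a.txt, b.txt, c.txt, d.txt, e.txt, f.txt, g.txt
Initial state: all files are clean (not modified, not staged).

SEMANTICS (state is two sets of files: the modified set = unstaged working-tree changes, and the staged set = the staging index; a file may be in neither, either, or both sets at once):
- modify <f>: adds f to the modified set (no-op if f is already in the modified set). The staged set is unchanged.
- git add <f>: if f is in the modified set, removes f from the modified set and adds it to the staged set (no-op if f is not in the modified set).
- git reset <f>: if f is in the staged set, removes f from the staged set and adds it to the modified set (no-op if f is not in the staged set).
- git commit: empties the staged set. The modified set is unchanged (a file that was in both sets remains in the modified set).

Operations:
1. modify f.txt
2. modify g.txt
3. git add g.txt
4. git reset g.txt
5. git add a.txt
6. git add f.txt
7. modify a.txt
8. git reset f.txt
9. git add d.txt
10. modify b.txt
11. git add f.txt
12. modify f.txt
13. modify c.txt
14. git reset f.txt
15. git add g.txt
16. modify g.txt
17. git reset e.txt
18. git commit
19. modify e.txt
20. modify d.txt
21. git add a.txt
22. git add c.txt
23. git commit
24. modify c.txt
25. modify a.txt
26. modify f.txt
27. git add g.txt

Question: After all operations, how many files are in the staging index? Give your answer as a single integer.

Answer: 1

Derivation:
After op 1 (modify f.txt): modified={f.txt} staged={none}
After op 2 (modify g.txt): modified={f.txt, g.txt} staged={none}
After op 3 (git add g.txt): modified={f.txt} staged={g.txt}
After op 4 (git reset g.txt): modified={f.txt, g.txt} staged={none}
After op 5 (git add a.txt): modified={f.txt, g.txt} staged={none}
After op 6 (git add f.txt): modified={g.txt} staged={f.txt}
After op 7 (modify a.txt): modified={a.txt, g.txt} staged={f.txt}
After op 8 (git reset f.txt): modified={a.txt, f.txt, g.txt} staged={none}
After op 9 (git add d.txt): modified={a.txt, f.txt, g.txt} staged={none}
After op 10 (modify b.txt): modified={a.txt, b.txt, f.txt, g.txt} staged={none}
After op 11 (git add f.txt): modified={a.txt, b.txt, g.txt} staged={f.txt}
After op 12 (modify f.txt): modified={a.txt, b.txt, f.txt, g.txt} staged={f.txt}
After op 13 (modify c.txt): modified={a.txt, b.txt, c.txt, f.txt, g.txt} staged={f.txt}
After op 14 (git reset f.txt): modified={a.txt, b.txt, c.txt, f.txt, g.txt} staged={none}
After op 15 (git add g.txt): modified={a.txt, b.txt, c.txt, f.txt} staged={g.txt}
After op 16 (modify g.txt): modified={a.txt, b.txt, c.txt, f.txt, g.txt} staged={g.txt}
After op 17 (git reset e.txt): modified={a.txt, b.txt, c.txt, f.txt, g.txt} staged={g.txt}
After op 18 (git commit): modified={a.txt, b.txt, c.txt, f.txt, g.txt} staged={none}
After op 19 (modify e.txt): modified={a.txt, b.txt, c.txt, e.txt, f.txt, g.txt} staged={none}
After op 20 (modify d.txt): modified={a.txt, b.txt, c.txt, d.txt, e.txt, f.txt, g.txt} staged={none}
After op 21 (git add a.txt): modified={b.txt, c.txt, d.txt, e.txt, f.txt, g.txt} staged={a.txt}
After op 22 (git add c.txt): modified={b.txt, d.txt, e.txt, f.txt, g.txt} staged={a.txt, c.txt}
After op 23 (git commit): modified={b.txt, d.txt, e.txt, f.txt, g.txt} staged={none}
After op 24 (modify c.txt): modified={b.txt, c.txt, d.txt, e.txt, f.txt, g.txt} staged={none}
After op 25 (modify a.txt): modified={a.txt, b.txt, c.txt, d.txt, e.txt, f.txt, g.txt} staged={none}
After op 26 (modify f.txt): modified={a.txt, b.txt, c.txt, d.txt, e.txt, f.txt, g.txt} staged={none}
After op 27 (git add g.txt): modified={a.txt, b.txt, c.txt, d.txt, e.txt, f.txt} staged={g.txt}
Final staged set: {g.txt} -> count=1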